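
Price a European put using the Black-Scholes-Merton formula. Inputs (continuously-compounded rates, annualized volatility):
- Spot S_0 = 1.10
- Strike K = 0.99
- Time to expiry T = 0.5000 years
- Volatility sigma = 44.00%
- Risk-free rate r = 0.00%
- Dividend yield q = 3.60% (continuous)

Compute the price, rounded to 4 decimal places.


Answer: Price = 0.0878

Derivation:
d1 = (ln(S/K) + (r - q + 0.5*sigma^2) * T) / (sigma * sqrt(T)) = 0.43635082
d2 = d1 - sigma * sqrt(T) = 0.12522384
exp(-rT) = 1.00000000; exp(-qT) = 0.98216103
P = K * exp(-rT) * N(-d2) - S_0 * exp(-qT) * N(-d1)
N(-d1) = 0.33129111; N(-d2) = 0.45017317
P = 0.9900 * 1.00000000 * 0.45017317 - 1.1000 * 0.98216103 * 0.33129111 = 0.0878


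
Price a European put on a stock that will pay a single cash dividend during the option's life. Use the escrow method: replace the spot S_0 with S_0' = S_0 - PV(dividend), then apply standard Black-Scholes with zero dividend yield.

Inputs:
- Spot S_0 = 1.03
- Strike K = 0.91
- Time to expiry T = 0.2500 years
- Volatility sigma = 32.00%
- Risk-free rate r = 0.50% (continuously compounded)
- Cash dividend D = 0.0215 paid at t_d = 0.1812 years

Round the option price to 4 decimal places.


Answer: Price = 0.0237

Derivation:
PV(D) = D * exp(-r * t_d) = 0.0215 * 0.99909441 = 0.02148053
S_0' = S_0 - PV(D) = 1.0300 - 0.02148053 = 1.00851947
d1 = (ln(S_0'/K) + (r + sigma^2/2)*T) / (sigma*sqrt(T)) = 0.73027540
d2 = d1 - sigma*sqrt(T) = 0.57027540
exp(-rT) = 0.99875078
N(-d1) = 0.23261093; N(-d2) = 0.28424546
P = K * exp(-rT) * N(-d2) - S_0' * N(-d1) = 0.9100 * 0.99875078 * 0.28424546 - 1.00851947 * 0.23261093 = 0.0237


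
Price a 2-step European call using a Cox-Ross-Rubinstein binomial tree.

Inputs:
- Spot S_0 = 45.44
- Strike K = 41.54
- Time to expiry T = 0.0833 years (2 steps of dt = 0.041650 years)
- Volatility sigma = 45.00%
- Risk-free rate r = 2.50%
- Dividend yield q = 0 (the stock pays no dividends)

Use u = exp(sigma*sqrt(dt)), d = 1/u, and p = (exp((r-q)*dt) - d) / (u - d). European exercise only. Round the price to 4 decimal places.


Answer: Price = V(0,0) = 4.9810

Derivation:
dt = T/N = 0.041650
u = exp(sigma*sqrt(dt)) = 1.096187; d = 1/u = 0.912253
p = (exp((r-q)*dt) - d) / (u - d) = 0.482721
Discount per step: exp(-r*dt) = 0.998959
Stock lattice S(k, i) with i counting down-moves:
  k=0: S(0,0) = 45.4400
  k=1: S(1,0) = 49.8107; S(1,1) = 41.4528
  k=2: S(2,0) = 54.6018; S(2,1) = 45.4400; S(2,2) = 37.8155
Terminal payoffs V(N, i) = max(S_T - K, 0):
  V(2,0) = 13.061850; V(2,1) = 3.900000; V(2,2) = 0.000000
Backward induction: V(k, i) = exp(-r*dt) * [p * V(k+1, i) + (1-p) * V(k+1, i+1)].
  V(1,0) = exp(-r*dt) * [p*13.061850 + (1-p)*3.900000] = 8.313953
  V(1,1) = exp(-r*dt) * [p*3.900000 + (1-p)*0.000000] = 1.880652
  V(0,0) = exp(-r*dt) * [p*8.313953 + (1-p)*1.880652] = 4.980950


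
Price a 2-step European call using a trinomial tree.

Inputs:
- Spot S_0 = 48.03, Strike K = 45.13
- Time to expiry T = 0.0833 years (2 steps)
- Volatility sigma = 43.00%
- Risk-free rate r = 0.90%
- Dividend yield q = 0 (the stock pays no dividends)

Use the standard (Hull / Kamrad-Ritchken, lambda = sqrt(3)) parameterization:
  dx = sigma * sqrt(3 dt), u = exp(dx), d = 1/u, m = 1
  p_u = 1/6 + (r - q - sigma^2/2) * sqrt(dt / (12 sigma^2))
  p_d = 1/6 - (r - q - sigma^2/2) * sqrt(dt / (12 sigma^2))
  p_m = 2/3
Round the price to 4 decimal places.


dt = T/N = 0.041650; dx = sigma*sqrt(3*dt) = 0.151998
u = exp(dx) = 1.164157; d = 1/u = 0.858990
p_u = 0.155233, p_m = 0.666667, p_d = 0.178100
Discount per step: exp(-r*dt) = 0.999625
Stock lattice S(k, j) with j the centered position index:
  k=0: S(0,+0) = 48.0300
  k=1: S(1,-1) = 41.2573; S(1,+0) = 48.0300; S(1,+1) = 55.9145
  k=2: S(2,-2) = 35.4396; S(2,-1) = 41.2573; S(2,+0) = 48.0300; S(2,+1) = 55.9145; S(2,+2) = 65.0933
Terminal payoffs V(N, j) = max(S_T - K, 0):
  V(2,-2) = 0.000000; V(2,-1) = 0.000000; V(2,+0) = 2.900000; V(2,+1) = 10.784479; V(2,+2) = 19.963254
Backward induction: V(k, j) = exp(-r*dt) * [p_u * V(k+1, j+1) + p_m * V(k+1, j) + p_d * V(k+1, j-1)]
  V(1,-1) = exp(-r*dt) * [p_u*2.900000 + p_m*0.000000 + p_d*0.000000] = 0.450008
  V(1,+0) = exp(-r*dt) * [p_u*10.784479 + p_m*2.900000 + p_d*0.000000] = 3.606091
  V(1,+1) = exp(-r*dt) * [p_u*19.963254 + p_m*10.784479 + p_d*2.900000] = 10.801055
  V(0,+0) = exp(-r*dt) * [p_u*10.801055 + p_m*3.606091 + p_d*0.450008] = 4.159331

Answer: Price = V(0,0) = 4.1593


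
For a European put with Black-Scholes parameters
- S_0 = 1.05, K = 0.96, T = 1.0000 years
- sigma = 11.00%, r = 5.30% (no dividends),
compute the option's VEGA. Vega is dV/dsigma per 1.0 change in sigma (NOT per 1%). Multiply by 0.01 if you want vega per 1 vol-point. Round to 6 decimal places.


Answer: Vega = 0.168068

Derivation:
d1 = 1.3514741699; d2 = 1.2414741699
phi(d1) = 0.1600642872; exp(-qT) = 1.0000000000; exp(-rT) = 0.9483800125
Vega = S * exp(-qT) * phi(d1) * sqrt(T) = 1.0500 * 1.0000000000 * 0.1600642872 * 1.0000000000 = 0.168068


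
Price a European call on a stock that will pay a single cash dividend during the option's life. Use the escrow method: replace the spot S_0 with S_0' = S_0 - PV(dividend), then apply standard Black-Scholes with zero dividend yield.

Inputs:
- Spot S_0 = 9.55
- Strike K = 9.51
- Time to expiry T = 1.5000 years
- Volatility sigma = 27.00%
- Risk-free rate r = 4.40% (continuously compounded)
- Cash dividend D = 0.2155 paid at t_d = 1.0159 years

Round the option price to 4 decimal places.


PV(D) = D * exp(-r * t_d) = 0.2155 * 0.95628471 = 0.20607935
S_0' = S_0 - PV(D) = 9.5500 - 0.20607935 = 9.34392065
d1 = (ln(S_0'/K) + (r + sigma^2/2)*T) / (sigma*sqrt(T)) = 0.31165087
d2 = d1 - sigma*sqrt(T) = -0.01903025
exp(-rT) = 0.93613086
N(d1) = 0.62234706; N(d2) = 0.49240849
C = S_0' * N(d1) - K * exp(-rT) * N(d2) = 9.34392065 * 0.62234706 - 9.5100 * 0.93613086 * 0.49240849 = 1.4314

Answer: Price = 1.4314


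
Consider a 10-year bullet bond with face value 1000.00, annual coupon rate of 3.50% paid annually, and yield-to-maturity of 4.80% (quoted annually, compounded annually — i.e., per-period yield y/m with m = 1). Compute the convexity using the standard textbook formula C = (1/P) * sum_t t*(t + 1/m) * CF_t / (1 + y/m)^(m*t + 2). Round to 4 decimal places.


Coupon per period c = face * coupon_rate / m = 35.000000
Periods per year m = 1; per-period yield y/m = 0.048000
Number of cashflows N = 10
Cashflows (t years, CF_t, discount factor 1/(1+y/m)^(m*t), PV):
  t = 1.0000: CF_t = 35.000000, DF = 0.954198, PV = 33.396947
  t = 2.0000: CF_t = 35.000000, DF = 0.910495, PV = 31.867315
  t = 3.0000: CF_t = 35.000000, DF = 0.868793, PV = 30.407744
  t = 4.0000: CF_t = 35.000000, DF = 0.829001, PV = 29.015023
  t = 5.0000: CF_t = 35.000000, DF = 0.791031, PV = 27.686090
  t = 6.0000: CF_t = 35.000000, DF = 0.754801, PV = 26.418025
  t = 7.0000: CF_t = 35.000000, DF = 0.720230, PV = 25.208039
  t = 8.0000: CF_t = 35.000000, DF = 0.687242, PV = 24.053473
  t = 9.0000: CF_t = 35.000000, DF = 0.655765, PV = 22.951787
  t = 10.0000: CF_t = 1035.000000, DF = 0.625730, PV = 647.630843
Price P = sum_t PV_t = 898.635285
Convexity numerator sum_t t*(t + 1/m) * CF_t / (1+y/m)^(m*t + 2):
  t = 1.0000: term = 60.815487
  t = 2.0000: term = 174.090136
  t = 3.0000: term = 332.233084
  t = 4.0000: term = 528.360502
  t = 5.0000: term = 756.241177
  t = 6.0000: term = 1010.245846
  t = 7.0000: term = 1285.300059
  t = 8.0000: term = 1576.840312
  t = 9.0000: term = 1880.773273
  t = 10.0000: term = 64863.091356
Convexity = (1/P) * sum = 72467.991233 / 898.635285 = 80.642272

Answer: Convexity = 80.6423


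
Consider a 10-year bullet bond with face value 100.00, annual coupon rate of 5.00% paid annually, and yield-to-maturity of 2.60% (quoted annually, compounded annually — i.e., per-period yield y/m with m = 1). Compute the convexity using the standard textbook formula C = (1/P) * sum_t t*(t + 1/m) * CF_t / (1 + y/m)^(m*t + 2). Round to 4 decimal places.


Coupon per period c = face * coupon_rate / m = 5.000000
Periods per year m = 1; per-period yield y/m = 0.026000
Number of cashflows N = 10
Cashflows (t years, CF_t, discount factor 1/(1+y/m)^(m*t), PV):
  t = 1.0000: CF_t = 5.000000, DF = 0.974659, PV = 4.873294
  t = 2.0000: CF_t = 5.000000, DF = 0.949960, PV = 4.749800
  t = 3.0000: CF_t = 5.000000, DF = 0.925887, PV = 4.629434
  t = 4.0000: CF_t = 5.000000, DF = 0.902424, PV = 4.512119
  t = 5.0000: CF_t = 5.000000, DF = 0.879555, PV = 4.397777
  t = 6.0000: CF_t = 5.000000, DF = 0.857266, PV = 4.286332
  t = 7.0000: CF_t = 5.000000, DF = 0.835542, PV = 4.177712
  t = 8.0000: CF_t = 5.000000, DF = 0.814369, PV = 4.071844
  t = 9.0000: CF_t = 5.000000, DF = 0.793732, PV = 3.968659
  t = 10.0000: CF_t = 105.000000, DF = 0.773618, PV = 81.229857
Price P = sum_t PV_t = 120.896829
Convexity numerator sum_t t*(t + 1/m) * CF_t / (1+y/m)^(m*t + 2):
  t = 1.0000: term = 9.258869
  t = 2.0000: term = 27.072715
  t = 3.0000: term = 52.773324
  t = 4.0000: term = 85.726647
  t = 5.0000: term = 125.331355
  t = 6.0000: term = 171.017443
  t = 7.0000: term = 222.244890
  t = 8.0000: term = 278.502369
  t = 9.0000: term = 339.306005
  t = 10.0000: term = 8488.161907
Convexity = (1/P) * sum = 9799.395522 / 120.896829 = 81.055853

Answer: Convexity = 81.0559


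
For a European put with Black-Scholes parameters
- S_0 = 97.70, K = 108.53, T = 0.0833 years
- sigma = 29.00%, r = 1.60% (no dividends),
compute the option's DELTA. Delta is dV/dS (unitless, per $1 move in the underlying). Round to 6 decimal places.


Answer: Delta = -0.884583

Derivation:
d1 = -1.1982156949; d2 = -1.2819147391
phi(d1) = 0.1946019753; exp(-qT) = 1.0000000000; exp(-rT) = 0.9986680878
N(-d1) = 0.8845834716
Delta = -exp(-qT) * N(-d1) = -1.0000000000 * 0.8845834716 = -0.884583


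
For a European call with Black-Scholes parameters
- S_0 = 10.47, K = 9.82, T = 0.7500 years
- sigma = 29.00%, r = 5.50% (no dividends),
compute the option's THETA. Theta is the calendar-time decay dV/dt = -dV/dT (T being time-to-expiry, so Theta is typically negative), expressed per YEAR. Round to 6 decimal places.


Answer: Theta = -0.921860

Derivation:
d1 = 0.5450202568; d2 = 0.2938728897
phi(d1) = 0.3438801535; exp(-qT) = 1.0000000000; exp(-rT) = 0.9595892027
Theta = -S*exp(-qT)*phi(d1)*sigma/(2*sqrt(T)) - r*K*exp(-rT)*N(d2) + q*S*exp(-qT)*N(d1)
N(d1) = 0.7071302072; N(d2) = 0.6155724826; sqrt(T) = 0.8660254038
Term 1 = -10.4700 * 1.0000000000 * 0.3438801535 * 0.2900 / (2 * 0.8660254038) = -0.6028248741
Term 2 = -0.0550 * 9.8200 * 0.9595892027 * 0.6155724826 = -0.3190352919
Term 3 = 0 (no dividend yield, q = 0)
Theta = -0.6028248741 + (-0.3190352919) + (0.0000000000) = -0.921860


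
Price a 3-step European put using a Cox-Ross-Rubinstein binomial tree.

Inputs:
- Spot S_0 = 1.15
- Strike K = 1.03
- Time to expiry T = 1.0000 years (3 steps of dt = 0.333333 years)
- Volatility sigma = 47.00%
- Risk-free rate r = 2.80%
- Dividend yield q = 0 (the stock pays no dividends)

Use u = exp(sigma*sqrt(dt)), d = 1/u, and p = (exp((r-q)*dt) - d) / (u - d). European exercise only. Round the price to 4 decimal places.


Answer: Price = V(0,0) = 0.1453

Derivation:
dt = T/N = 0.333333
u = exp(sigma*sqrt(dt)) = 1.311740; d = 1/u = 0.762346
p = (exp((r-q)*dt) - d) / (u - d) = 0.449643
Discount per step: exp(-r*dt) = 0.990710
Stock lattice S(k, i) with i counting down-moves:
  k=0: S(0,0) = 1.1500
  k=1: S(1,0) = 1.5085; S(1,1) = 0.8767
  k=2: S(2,0) = 1.9788; S(2,1) = 1.1500; S(2,2) = 0.6683
  k=3: S(3,0) = 2.5956; S(3,1) = 1.5085; S(3,2) = 0.8767; S(3,3) = 0.5095
Terminal payoffs V(N, i) = max(K - S_T, 0):
  V(3,0) = 0.000000; V(3,1) = 0.000000; V(3,2) = 0.153302; V(3,3) = 0.520488
Backward induction: V(k, i) = exp(-r*dt) * [p * V(k+1, i) + (1-p) * V(k+1, i+1)].
  V(2,0) = exp(-r*dt) * [p*0.000000 + (1-p)*0.000000] = 0.000000
  V(2,1) = exp(-r*dt) * [p*0.000000 + (1-p)*0.153302] = 0.083587
  V(2,2) = exp(-r*dt) * [p*0.153302 + (1-p)*0.520488] = 0.352084
  V(1,0) = exp(-r*dt) * [p*0.000000 + (1-p)*0.083587] = 0.045575
  V(1,1) = exp(-r*dt) * [p*0.083587 + (1-p)*0.352084] = 0.229207
  V(0,0) = exp(-r*dt) * [p*0.045575 + (1-p)*0.229207] = 0.145276


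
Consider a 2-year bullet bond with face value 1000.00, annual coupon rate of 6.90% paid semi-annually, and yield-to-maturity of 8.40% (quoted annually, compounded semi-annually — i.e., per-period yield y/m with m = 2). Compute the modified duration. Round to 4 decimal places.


Answer: Modified duration = 1.8240

Derivation:
Coupon per period c = face * coupon_rate / m = 34.500000
Periods per year m = 2; per-period yield y/m = 0.042000
Number of cashflows N = 4
Cashflows (t years, CF_t, discount factor 1/(1+y/m)^(m*t), PV):
  t = 0.5000: CF_t = 34.500000, DF = 0.959693, PV = 33.109405
  t = 1.0000: CF_t = 34.500000, DF = 0.921010, PV = 31.774861
  t = 1.5000: CF_t = 34.500000, DF = 0.883887, PV = 30.494108
  t = 2.0000: CF_t = 1034.500000, DF = 0.848260, PV = 877.525245
Price P = sum_t PV_t = 972.903619
First compute Macaulay numerator sum_t t * PV_t:
  t * PV_t at t = 0.5000: 16.554702
  t * PV_t at t = 1.0000: 31.774861
  t * PV_t at t = 1.5000: 45.741162
  t * PV_t at t = 2.0000: 1755.050489
Macaulay duration D = 1849.121215 / 972.903619 = 1.900621
Modified duration = D / (1 + y/m) = 1.900621 / (1 + 0.042000) = 1.824013


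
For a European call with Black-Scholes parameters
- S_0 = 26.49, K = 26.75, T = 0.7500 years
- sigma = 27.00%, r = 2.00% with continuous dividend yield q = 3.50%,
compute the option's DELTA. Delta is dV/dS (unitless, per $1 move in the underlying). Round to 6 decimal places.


Answer: Delta = 0.497549

Derivation:
d1 = 0.0270299570; d2 = -0.2067969020
phi(d1) = 0.3987965697; exp(-qT) = 0.9740915363; exp(-rT) = 0.9851119396
N(d1) = 0.5107820797
Delta = exp(-qT) * N(d1) = 0.9740915363 * 0.5107820797 = 0.497549


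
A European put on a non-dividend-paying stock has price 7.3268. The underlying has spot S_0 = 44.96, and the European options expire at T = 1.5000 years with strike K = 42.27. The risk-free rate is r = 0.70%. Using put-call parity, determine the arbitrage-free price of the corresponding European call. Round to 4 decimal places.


Put-call parity: C - P = S_0 * exp(-qT) - K * exp(-rT).
S_0 * exp(-qT) = 44.9600 * 1.00000000 = 44.96000000
K * exp(-rT) = 42.2700 * 0.98955493 = 41.82848700
C = P + S*exp(-qT) - K*exp(-rT)
C = 7.3268 + 44.96000000 - 41.82848700 = 10.4583

Answer: Call price = 10.4583


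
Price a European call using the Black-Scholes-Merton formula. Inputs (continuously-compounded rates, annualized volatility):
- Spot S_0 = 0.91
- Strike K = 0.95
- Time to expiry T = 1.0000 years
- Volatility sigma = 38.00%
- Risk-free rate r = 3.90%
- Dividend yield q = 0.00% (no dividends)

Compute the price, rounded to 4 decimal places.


d1 = (ln(S/K) + (r - q + 0.5*sigma^2) * T) / (sigma * sqrt(T)) = 0.17942793
d2 = d1 - sigma * sqrt(T) = -0.20057207
exp(-rT) = 0.96175071; exp(-qT) = 1.00000000
C = S_0 * exp(-qT) * N(d1) - K * exp(-rT) * N(d2)
N(d1) = 0.57119915; N(d2) = 0.42051660
C = 0.9100 * 1.00000000 * 0.57119915 - 0.9500 * 0.96175071 * 0.42051660 = 0.1356

Answer: Price = 0.1356


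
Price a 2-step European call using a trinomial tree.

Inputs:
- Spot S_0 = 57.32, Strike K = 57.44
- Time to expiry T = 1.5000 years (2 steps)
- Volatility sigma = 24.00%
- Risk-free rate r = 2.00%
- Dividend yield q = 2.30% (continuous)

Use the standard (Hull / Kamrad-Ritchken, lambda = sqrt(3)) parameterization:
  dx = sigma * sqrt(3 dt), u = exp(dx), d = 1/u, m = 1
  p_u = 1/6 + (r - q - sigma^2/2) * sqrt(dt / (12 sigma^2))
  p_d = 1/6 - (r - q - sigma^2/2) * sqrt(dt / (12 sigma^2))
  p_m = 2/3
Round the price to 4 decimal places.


dt = T/N = 0.750000; dx = sigma*sqrt(3*dt) = 0.360000
u = exp(dx) = 1.433329; d = 1/u = 0.697676
p_u = 0.133542, p_m = 0.666667, p_d = 0.199792
Discount per step: exp(-r*dt) = 0.985112
Stock lattice S(k, j) with j the centered position index:
  k=0: S(0,+0) = 57.3200
  k=1: S(1,-1) = 39.9908; S(1,+0) = 57.3200; S(1,+1) = 82.1584
  k=2: S(2,-2) = 27.9006; S(2,-1) = 39.9908; S(2,+0) = 57.3200; S(2,+1) = 82.1584; S(2,+2) = 117.7601
Terminal payoffs V(N, j) = max(S_T - K, 0):
  V(2,-2) = 0.000000; V(2,-1) = 0.000000; V(2,+0) = 0.000000; V(2,+1) = 24.718442; V(2,+2) = 60.320112
Backward induction: V(k, j) = exp(-r*dt) * [p_u * V(k+1, j+1) + p_m * V(k+1, j) + p_d * V(k+1, j-1)]
  V(1,-1) = exp(-r*dt) * [p_u*0.000000 + p_m*0.000000 + p_d*0.000000] = 0.000000
  V(1,+0) = exp(-r*dt) * [p_u*24.718442 + p_m*0.000000 + p_d*0.000000] = 3.251797
  V(1,+1) = exp(-r*dt) * [p_u*60.320112 + p_m*24.718442 + p_d*0.000000] = 24.168943
  V(0,+0) = exp(-r*dt) * [p_u*24.168943 + p_m*3.251797 + p_d*0.000000] = 5.315098

Answer: Price = V(0,0) = 5.3151


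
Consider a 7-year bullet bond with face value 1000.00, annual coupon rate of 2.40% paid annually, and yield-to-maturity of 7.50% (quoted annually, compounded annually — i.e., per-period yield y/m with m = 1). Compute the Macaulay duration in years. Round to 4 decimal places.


Answer: Macaulay duration = 6.4273 years

Derivation:
Coupon per period c = face * coupon_rate / m = 24.000000
Periods per year m = 1; per-period yield y/m = 0.075000
Number of cashflows N = 7
Cashflows (t years, CF_t, discount factor 1/(1+y/m)^(m*t), PV):
  t = 1.0000: CF_t = 24.000000, DF = 0.930233, PV = 22.325581
  t = 2.0000: CF_t = 24.000000, DF = 0.865333, PV = 20.767983
  t = 3.0000: CF_t = 24.000000, DF = 0.804961, PV = 19.319054
  t = 4.0000: CF_t = 24.000000, DF = 0.748801, PV = 17.971213
  t = 5.0000: CF_t = 24.000000, DF = 0.696559, PV = 16.717407
  t = 6.0000: CF_t = 24.000000, DF = 0.647962, PV = 15.551076
  t = 7.0000: CF_t = 1024.000000, DF = 0.602755, PV = 617.221019
Price P = sum_t PV_t = 729.873333
Macaulay numerator sum_t t * PV_t:
  t * PV_t at t = 1.0000: 22.325581
  t * PV_t at t = 2.0000: 41.535965
  t * PV_t at t = 3.0000: 57.957161
  t * PV_t at t = 4.0000: 71.884851
  t * PV_t at t = 5.0000: 83.587036
  t * PV_t at t = 6.0000: 93.306459
  t * PV_t at t = 7.0000: 4320.547130
Macaulay duration D = (sum_t t * PV_t) / P = 4691.144183 / 729.873333 = 6.427340


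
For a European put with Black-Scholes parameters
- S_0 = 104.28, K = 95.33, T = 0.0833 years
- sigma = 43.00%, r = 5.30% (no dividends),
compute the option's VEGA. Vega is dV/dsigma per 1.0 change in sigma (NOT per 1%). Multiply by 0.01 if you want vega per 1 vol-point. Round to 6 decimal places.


Answer: Vega = 8.573954

Derivation:
d1 = 0.8206810699; d2 = 0.6965755906
phi(d1) = 0.2848771505; exp(-qT) = 1.0000000000; exp(-rT) = 0.9955948313
Vega = S * exp(-qT) * phi(d1) * sqrt(T) = 104.2800 * 1.0000000000 * 0.2848771505 * 0.2886173938 = 8.573954


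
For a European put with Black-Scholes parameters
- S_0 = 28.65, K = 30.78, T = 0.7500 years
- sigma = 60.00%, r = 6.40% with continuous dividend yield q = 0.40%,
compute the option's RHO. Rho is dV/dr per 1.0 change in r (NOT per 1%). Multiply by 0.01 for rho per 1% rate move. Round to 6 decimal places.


d1 = 0.2084009589; d2 = -0.3112142834
phi(d1) = 0.3903724432; exp(-qT) = 0.9970044955; exp(-rT) = 0.9531337871
N(-d2) = 0.6221811374
Rho = -K*T*exp(-rT)*N(-d2) = -30.7800 * 0.7500 * 0.9531337871 * 0.6221811374 = -13.689910

Answer: Rho = -13.689910


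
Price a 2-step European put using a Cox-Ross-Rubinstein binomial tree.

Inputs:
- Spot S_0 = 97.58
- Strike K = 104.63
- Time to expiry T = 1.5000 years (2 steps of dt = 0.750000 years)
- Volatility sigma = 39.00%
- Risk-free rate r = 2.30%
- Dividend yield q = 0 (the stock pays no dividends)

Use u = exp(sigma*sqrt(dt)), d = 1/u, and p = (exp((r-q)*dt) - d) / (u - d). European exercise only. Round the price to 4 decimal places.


dt = T/N = 0.750000
u = exp(sigma*sqrt(dt)) = 1.401790; d = 1/u = 0.713374
p = (exp((r-q)*dt) - d) / (u - d) = 0.441631
Discount per step: exp(-r*dt) = 0.982898
Stock lattice S(k, i) with i counting down-moves:
  k=0: S(0,0) = 97.5800
  k=1: S(1,0) = 136.7867; S(1,1) = 69.6110
  k=2: S(2,0) = 191.7462; S(2,1) = 97.5800; S(2,2) = 49.6587
Terminal payoffs V(N, i) = max(K - S_T, 0):
  V(2,0) = 0.000000; V(2,1) = 7.050000; V(2,2) = 54.971343
Backward induction: V(k, i) = exp(-r*dt) * [p * V(k+1, i) + (1-p) * V(k+1, i+1)].
  V(1,0) = exp(-r*dt) * [p*0.000000 + (1-p)*7.050000] = 3.869179
  V(1,1) = exp(-r*dt) * [p*7.050000 + (1-p)*54.971343] = 33.229607
  V(0,0) = exp(-r*dt) * [p*3.869179 + (1-p)*33.229607] = 19.916589

Answer: Price = V(0,0) = 19.9166


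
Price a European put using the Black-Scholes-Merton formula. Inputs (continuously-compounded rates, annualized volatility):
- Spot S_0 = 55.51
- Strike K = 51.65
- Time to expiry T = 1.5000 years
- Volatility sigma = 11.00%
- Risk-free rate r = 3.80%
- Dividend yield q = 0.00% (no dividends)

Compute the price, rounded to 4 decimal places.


d1 = (ln(S/K) + (r - q + 0.5*sigma^2) * T) / (sigma * sqrt(T)) = 1.02543055
d2 = d1 - sigma * sqrt(T) = 0.89070862
exp(-rT) = 0.94459407; exp(-qT) = 1.00000000
P = K * exp(-rT) * N(-d2) - S_0 * exp(-qT) * N(-d1)
N(-d1) = 0.15258004; N(-d2) = 0.18654276
P = 51.6500 * 0.94459407 * 0.18654276 - 55.5100 * 1.00000000 * 0.15258004 = 0.6314

Answer: Price = 0.6314


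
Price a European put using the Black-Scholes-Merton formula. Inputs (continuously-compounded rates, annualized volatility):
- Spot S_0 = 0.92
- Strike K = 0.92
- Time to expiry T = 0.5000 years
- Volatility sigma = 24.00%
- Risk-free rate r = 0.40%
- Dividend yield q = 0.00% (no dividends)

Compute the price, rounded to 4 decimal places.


d1 = (ln(S/K) + (r - q + 0.5*sigma^2) * T) / (sigma * sqrt(T)) = 0.09663793
d2 = d1 - sigma * sqrt(T) = -0.07306770
exp(-rT) = 0.99800200; exp(-qT) = 1.00000000
P = K * exp(-rT) * N(-d2) - S_0 * exp(-qT) * N(-d1)
N(-d1) = 0.46150697; N(-d2) = 0.52912388
P = 0.9200 * 0.99800200 * 0.52912388 - 0.9200 * 1.00000000 * 0.46150697 = 0.0612

Answer: Price = 0.0612


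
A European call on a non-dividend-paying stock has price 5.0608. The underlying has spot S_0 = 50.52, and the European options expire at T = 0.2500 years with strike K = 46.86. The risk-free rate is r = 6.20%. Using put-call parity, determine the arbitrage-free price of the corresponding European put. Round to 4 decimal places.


Answer: Put price = 0.6801

Derivation:
Put-call parity: C - P = S_0 * exp(-qT) - K * exp(-rT).
S_0 * exp(-qT) = 50.5200 * 1.00000000 = 50.52000000
K * exp(-rT) = 46.8600 * 0.98461951 = 46.13927009
P = C - S*exp(-qT) + K*exp(-rT)
P = 5.0608 - 50.52000000 + 46.13927009 = 0.6801


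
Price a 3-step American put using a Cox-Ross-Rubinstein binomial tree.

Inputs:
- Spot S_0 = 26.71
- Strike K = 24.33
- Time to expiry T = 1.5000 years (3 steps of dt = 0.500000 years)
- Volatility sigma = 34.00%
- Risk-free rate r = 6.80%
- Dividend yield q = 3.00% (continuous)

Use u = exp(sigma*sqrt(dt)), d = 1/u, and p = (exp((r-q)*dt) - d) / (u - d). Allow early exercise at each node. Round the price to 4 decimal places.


Answer: Price = V(0,0) = 2.7574

Derivation:
dt = T/N = 0.500000
u = exp(sigma*sqrt(dt)) = 1.271778; d = 1/u = 0.786300
p = (exp((r-q)*dt) - d) / (u - d) = 0.479695
Discount per step: exp(-r*dt) = 0.966572
Stock lattice S(k, i) with i counting down-moves:
  k=0: S(0,0) = 26.7100
  k=1: S(1,0) = 33.9692; S(1,1) = 21.0021
  k=2: S(2,0) = 43.2013; S(2,1) = 26.7100; S(2,2) = 16.5139
  k=3: S(3,0) = 54.9425; S(3,1) = 33.9692; S(3,2) = 21.0021; S(3,3) = 12.9849
Terminal payoffs V(N, i) = max(K - S_T, 0):
  V(3,0) = 0.000000; V(3,1) = 0.000000; V(3,2) = 3.327915; V(3,3) = 11.345074
Backward induction: V(k, i) = exp(-r*dt) * [p * V(k+1, i) + (1-p) * V(k+1, i+1)]; then take max(V_cont, immediate exercise) for American.
  V(2,0) = exp(-r*dt) * [p*0.000000 + (1-p)*0.000000] = 0.000000; exercise = 0.000000; V(2,0) = max -> 0.000000
  V(2,1) = exp(-r*dt) * [p*0.000000 + (1-p)*3.327915] = 1.673650; exercise = 0.000000; V(2,1) = max -> 1.673650
  V(2,2) = exp(-r*dt) * [p*3.327915 + (1-p)*11.345074] = 7.248596; exercise = 7.816051; V(2,2) = max -> 7.816051
  V(1,0) = exp(-r*dt) * [p*0.000000 + (1-p)*1.673650] = 0.841699; exercise = 0.000000; V(1,0) = max -> 0.841699
  V(1,1) = exp(-r*dt) * [p*1.673650 + (1-p)*7.816051] = 4.706792; exercise = 3.327915; V(1,1) = max -> 4.706792
  V(0,0) = exp(-r*dt) * [p*0.841699 + (1-p)*4.706792] = 2.757365; exercise = 0.000000; V(0,0) = max -> 2.757365


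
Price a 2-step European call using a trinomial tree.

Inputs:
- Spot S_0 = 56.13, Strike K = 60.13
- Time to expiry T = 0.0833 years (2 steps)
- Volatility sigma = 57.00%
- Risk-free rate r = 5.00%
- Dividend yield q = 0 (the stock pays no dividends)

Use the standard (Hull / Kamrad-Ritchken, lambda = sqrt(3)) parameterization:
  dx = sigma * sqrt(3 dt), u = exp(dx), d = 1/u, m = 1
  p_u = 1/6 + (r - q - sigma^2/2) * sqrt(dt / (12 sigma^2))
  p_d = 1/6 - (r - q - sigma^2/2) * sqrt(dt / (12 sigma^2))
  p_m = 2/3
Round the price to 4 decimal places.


dt = T/N = 0.041650; dx = sigma*sqrt(3*dt) = 0.201485
u = exp(dx) = 1.223218; d = 1/u = 0.817516
p_u = 0.155044, p_m = 0.666667, p_d = 0.178289
Discount per step: exp(-r*dt) = 0.997920
Stock lattice S(k, j) with j the centered position index:
  k=0: S(0,+0) = 56.1300
  k=1: S(1,-1) = 45.8872; S(1,+0) = 56.1300; S(1,+1) = 68.6592
  k=2: S(2,-2) = 37.5135; S(2,-1) = 45.8872; S(2,+0) = 56.1300; S(2,+1) = 68.6592; S(2,+2) = 83.9852
Terminal payoffs V(N, j) = max(S_T - K, 0):
  V(2,-2) = 0.000000; V(2,-1) = 0.000000; V(2,+0) = 0.000000; V(2,+1) = 8.529229; V(2,+2) = 23.855207
Backward induction: V(k, j) = exp(-r*dt) * [p_u * V(k+1, j+1) + p_m * V(k+1, j) + p_d * V(k+1, j-1)]
  V(1,-1) = exp(-r*dt) * [p_u*0.000000 + p_m*0.000000 + p_d*0.000000] = 0.000000
  V(1,+0) = exp(-r*dt) * [p_u*8.529229 + p_m*0.000000 + p_d*0.000000] = 1.319656
  V(1,+1) = exp(-r*dt) * [p_u*23.855207 + p_m*8.529229 + p_d*0.000000] = 9.365238
  V(0,+0) = exp(-r*dt) * [p_u*9.365238 + p_m*1.319656 + p_d*0.000000] = 2.326945

Answer: Price = V(0,0) = 2.3269


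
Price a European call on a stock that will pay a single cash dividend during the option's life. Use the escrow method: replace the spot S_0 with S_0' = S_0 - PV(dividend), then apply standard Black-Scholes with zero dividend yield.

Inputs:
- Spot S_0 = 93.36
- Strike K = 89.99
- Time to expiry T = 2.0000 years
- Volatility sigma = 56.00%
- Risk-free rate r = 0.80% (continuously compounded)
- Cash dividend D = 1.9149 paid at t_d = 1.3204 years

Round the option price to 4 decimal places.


Answer: Price = 29.1869

Derivation:
PV(D) = D * exp(-r * t_d) = 1.9149 * 0.98949239 = 1.89477899
S_0' = S_0 - PV(D) = 93.3600 - 1.89477899 = 91.46522101
d1 = (ln(S_0'/K) + (r + sigma^2/2)*T) / (sigma*sqrt(T)) = 0.43671451
d2 = d1 - sigma*sqrt(T) = -0.35524508
exp(-rT) = 0.98412732
N(d1) = 0.66884080; N(d2) = 0.36120300
C = S_0' * N(d1) - K * exp(-rT) * N(d2) = 91.46522101 * 0.66884080 - 89.9900 * 0.98412732 * 0.36120300 = 29.1869


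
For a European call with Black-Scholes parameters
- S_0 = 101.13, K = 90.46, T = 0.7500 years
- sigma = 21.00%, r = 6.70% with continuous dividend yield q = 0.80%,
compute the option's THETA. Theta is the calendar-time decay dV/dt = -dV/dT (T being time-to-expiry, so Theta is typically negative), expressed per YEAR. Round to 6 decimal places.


d1 = 0.9473303643; d2 = 0.7654650295
phi(d1) = 0.2547032995; exp(-qT) = 0.9940179641; exp(-rT) = 0.9509916469
Theta = -S*exp(-qT)*phi(d1)*sigma/(2*sqrt(T)) - r*K*exp(-rT)*N(d2) + q*S*exp(-qT)*N(d1)
N(d1) = 0.8282647686; N(d2) = 0.7780026587; sqrt(T) = 0.8660254038
Term 1 = -101.1300 * 0.9940179641 * 0.2547032995 * 0.2100 / (2 * 0.8660254038) = -3.1043271180
Term 2 = -0.0670 * 90.4600 * 0.9509916469 * 0.7780026587 = -4.4842433166
Term 3 = 0.0080 * 101.1300 * 0.9940179641 * 0.8282647686 = 0.6660907701
Theta = -3.1043271180 + (-4.4842433166) + (0.6660907701) = -6.922480

Answer: Theta = -6.922480


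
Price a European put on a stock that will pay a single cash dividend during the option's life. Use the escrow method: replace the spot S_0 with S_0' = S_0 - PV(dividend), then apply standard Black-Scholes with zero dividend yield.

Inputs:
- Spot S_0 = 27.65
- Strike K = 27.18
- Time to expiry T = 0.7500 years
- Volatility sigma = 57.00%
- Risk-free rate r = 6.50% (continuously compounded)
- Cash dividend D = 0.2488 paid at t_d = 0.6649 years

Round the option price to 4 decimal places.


Answer: Price = 4.4670

Derivation:
PV(D) = D * exp(-r * t_d) = 0.2488 * 0.95770211 = 0.23827628
S_0' = S_0 - PV(D) = 27.6500 - 0.23827628 = 27.41172372
d1 = (ln(S_0'/K) + (r + sigma^2/2)*T) / (sigma*sqrt(T)) = 0.36277224
d2 = d1 - sigma*sqrt(T) = -0.13086224
exp(-rT) = 0.95241920
N(-d1) = 0.35838752; N(-d2) = 0.55205786
P = K * exp(-rT) * N(-d2) - S_0' * N(-d1) = 27.1800 * 0.95241920 * 0.55205786 - 27.41172372 * 0.35838752 = 4.4670


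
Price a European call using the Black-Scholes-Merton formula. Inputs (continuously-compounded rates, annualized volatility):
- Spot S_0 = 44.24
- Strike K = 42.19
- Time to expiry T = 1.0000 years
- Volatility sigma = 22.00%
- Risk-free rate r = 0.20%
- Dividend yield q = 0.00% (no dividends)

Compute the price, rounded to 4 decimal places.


Answer: Price = 4.9434

Derivation:
d1 = (ln(S/K) + (r - q + 0.5*sigma^2) * T) / (sigma * sqrt(T)) = 0.33475514
d2 = d1 - sigma * sqrt(T) = 0.11475514
exp(-rT) = 0.99800200; exp(-qT) = 1.00000000
C = S_0 * exp(-qT) * N(d1) - K * exp(-rT) * N(d2)
N(d1) = 0.63109510; N(d2) = 0.54568040
C = 44.2400 * 1.00000000 * 0.63109510 - 42.1900 * 0.99800200 * 0.54568040 = 4.9434


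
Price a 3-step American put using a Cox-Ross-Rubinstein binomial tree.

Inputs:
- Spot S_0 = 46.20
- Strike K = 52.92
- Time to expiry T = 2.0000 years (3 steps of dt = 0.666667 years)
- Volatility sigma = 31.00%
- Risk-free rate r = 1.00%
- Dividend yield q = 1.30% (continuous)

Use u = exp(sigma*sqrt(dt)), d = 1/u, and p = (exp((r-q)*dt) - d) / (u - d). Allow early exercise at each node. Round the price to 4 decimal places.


dt = T/N = 0.666667
u = exp(sigma*sqrt(dt)) = 1.288030; d = 1/u = 0.776379
p = (exp((r-q)*dt) - d) / (u - d) = 0.433152
Discount per step: exp(-r*dt) = 0.993356
Stock lattice S(k, i) with i counting down-moves:
  k=0: S(0,0) = 46.2000
  k=1: S(1,0) = 59.5070; S(1,1) = 35.8687
  k=2: S(2,0) = 76.6468; S(2,1) = 46.2000; S(2,2) = 27.8477
  k=3: S(3,0) = 98.7234; S(3,1) = 59.5070; S(3,2) = 35.8687; S(3,3) = 21.6204
Terminal payoffs V(N, i) = max(K - S_T, 0):
  V(3,0) = 0.000000; V(3,1) = 0.000000; V(3,2) = 17.051271; V(3,3) = 31.299586
Backward induction: V(k, i) = exp(-r*dt) * [p * V(k+1, i) + (1-p) * V(k+1, i+1)]; then take max(V_cont, immediate exercise) for American.
  V(2,0) = exp(-r*dt) * [p*0.000000 + (1-p)*0.000000] = 0.000000; exercise = 0.000000; V(2,0) = max -> 0.000000
  V(2,1) = exp(-r*dt) * [p*0.000000 + (1-p)*17.051271] = 9.601253; exercise = 6.720000; V(2,1) = max -> 9.601253
  V(2,2) = exp(-r*dt) * [p*17.051271 + (1-p)*31.299586] = 24.960935; exercise = 25.072257; V(2,2) = max -> 25.072257
  V(1,0) = exp(-r*dt) * [p*0.000000 + (1-p)*9.601253] = 5.406287; exercise = 0.000000; V(1,0) = max -> 5.406287
  V(1,1) = exp(-r*dt) * [p*9.601253 + (1-p)*25.072257] = 18.248892; exercise = 17.051271; V(1,1) = max -> 18.248892
  V(0,0) = exp(-r*dt) * [p*5.406287 + (1-p)*18.248892] = 12.601797; exercise = 6.720000; V(0,0) = max -> 12.601797

Answer: Price = V(0,0) = 12.6018


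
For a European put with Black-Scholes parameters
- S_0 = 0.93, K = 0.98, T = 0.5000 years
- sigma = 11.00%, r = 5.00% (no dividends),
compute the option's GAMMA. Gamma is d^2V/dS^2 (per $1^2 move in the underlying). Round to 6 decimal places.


d1 = -0.3129652752; d2 = -0.3907470211
phi(d1) = 0.3798753278; exp(-qT) = 1.0000000000; exp(-rT) = 0.9753099120
Gamma = exp(-qT) * phi(d1) / (S * sigma * sqrt(T)) = 1.0000000000 * 0.3798753278 / (0.9300 * 0.1100 * 0.7071067812) = 5.251465

Answer: Gamma = 5.251465


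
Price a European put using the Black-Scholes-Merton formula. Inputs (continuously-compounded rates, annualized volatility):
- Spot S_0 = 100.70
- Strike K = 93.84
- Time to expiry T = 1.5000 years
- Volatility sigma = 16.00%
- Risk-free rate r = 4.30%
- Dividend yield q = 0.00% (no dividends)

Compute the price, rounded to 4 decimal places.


Answer: Price = 2.6767

Derivation:
d1 = (ln(S/K) + (r - q + 0.5*sigma^2) * T) / (sigma * sqrt(T)) = 0.78717719
d2 = d1 - sigma * sqrt(T) = 0.59121801
exp(-rT) = 0.93753611; exp(-qT) = 1.00000000
P = K * exp(-rT) * N(-d2) - S_0 * exp(-qT) * N(-d1)
N(-d1) = 0.21558908; N(-d2) = 0.27718718
P = 93.8400 * 0.93753611 * 0.27718718 - 100.7000 * 1.00000000 * 0.21558908 = 2.6767


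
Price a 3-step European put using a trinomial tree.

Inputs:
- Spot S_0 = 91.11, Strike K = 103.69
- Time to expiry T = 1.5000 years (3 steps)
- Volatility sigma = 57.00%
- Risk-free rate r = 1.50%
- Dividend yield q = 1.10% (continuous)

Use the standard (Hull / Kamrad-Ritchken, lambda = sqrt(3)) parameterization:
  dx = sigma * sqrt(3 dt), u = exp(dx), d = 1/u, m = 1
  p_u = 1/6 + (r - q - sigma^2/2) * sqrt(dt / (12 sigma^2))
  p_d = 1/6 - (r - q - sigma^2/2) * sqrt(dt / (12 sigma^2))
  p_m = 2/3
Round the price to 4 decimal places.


Answer: Price = V(0,0) = 31.7169

Derivation:
dt = T/N = 0.500000; dx = sigma*sqrt(3*dt) = 0.698105
u = exp(dx) = 2.009939; d = 1/u = 0.497527
p_u = 0.109924, p_m = 0.666667, p_d = 0.223410
Discount per step: exp(-r*dt) = 0.992528
Stock lattice S(k, j) with j the centered position index:
  k=0: S(0,+0) = 91.1100
  k=1: S(1,-1) = 45.3297; S(1,+0) = 91.1100; S(1,+1) = 183.1256
  k=2: S(2,-2) = 22.5528; S(2,-1) = 45.3297; S(2,+0) = 91.1100; S(2,+1) = 183.1256; S(2,+2) = 368.0713
  k=3: S(3,-3) = 11.2206; S(3,-2) = 22.5528; S(3,-1) = 45.3297; S(3,+0) = 91.1100; S(3,+1) = 183.1256; S(3,+2) = 368.0713; S(3,+3) = 739.8010
Terminal payoffs V(N, j) = max(K - S_T, 0):
  V(3,-3) = 92.469372; V(3,-2) = 81.137218; V(3,-1) = 58.360275; V(3,+0) = 12.580000; V(3,+1) = 0.000000; V(3,+2) = 0.000000; V(3,+3) = 0.000000
Backward induction: V(k, j) = exp(-r*dt) * [p_u * V(k+1, j+1) + p_m * V(k+1, j) + p_d * V(k+1, j-1)]
  V(2,-2) = exp(-r*dt) * [p_u*58.360275 + p_m*81.137218 + p_d*92.469372] = 80.558742
  V(2,-1) = exp(-r*dt) * [p_u*12.580000 + p_m*58.360275 + p_d*81.137218] = 57.980039
  V(2,+0) = exp(-r*dt) * [p_u*0.000000 + p_m*12.580000 + p_d*58.360275] = 21.264827
  V(2,+1) = exp(-r*dt) * [p_u*0.000000 + p_m*0.000000 + p_d*12.580000] = 2.789493
  V(2,+2) = exp(-r*dt) * [p_u*0.000000 + p_m*0.000000 + p_d*0.000000] = 0.000000
  V(1,-1) = exp(-r*dt) * [p_u*21.264827 + p_m*57.980039 + p_d*80.558742] = 58.547706
  V(1,+0) = exp(-r*dt) * [p_u*2.789493 + p_m*21.264827 + p_d*57.980039] = 27.231476
  V(1,+1) = exp(-r*dt) * [p_u*0.000000 + p_m*2.789493 + p_d*21.264827] = 6.561036
  V(0,+0) = exp(-r*dt) * [p_u*6.561036 + p_m*27.231476 + p_d*58.547706] = 31.716879


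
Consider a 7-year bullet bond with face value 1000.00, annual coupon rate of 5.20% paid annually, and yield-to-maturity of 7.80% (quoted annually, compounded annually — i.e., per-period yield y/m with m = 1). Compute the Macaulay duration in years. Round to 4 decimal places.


Answer: Macaulay duration = 5.9588 years

Derivation:
Coupon per period c = face * coupon_rate / m = 52.000000
Periods per year m = 1; per-period yield y/m = 0.078000
Number of cashflows N = 7
Cashflows (t years, CF_t, discount factor 1/(1+y/m)^(m*t), PV):
  t = 1.0000: CF_t = 52.000000, DF = 0.927644, PV = 48.237477
  t = 2.0000: CF_t = 52.000000, DF = 0.860523, PV = 44.747196
  t = 3.0000: CF_t = 52.000000, DF = 0.798259, PV = 41.509458
  t = 4.0000: CF_t = 52.000000, DF = 0.740500, PV = 38.505991
  t = 5.0000: CF_t = 52.000000, DF = 0.686920, PV = 35.719843
  t = 6.0000: CF_t = 52.000000, DF = 0.637217, PV = 33.135290
  t = 7.0000: CF_t = 1052.000000, DF = 0.591111, PV = 621.848246
Price P = sum_t PV_t = 863.703500
Macaulay numerator sum_t t * PV_t:
  t * PV_t at t = 1.0000: 48.237477
  t * PV_t at t = 2.0000: 89.494391
  t * PV_t at t = 3.0000: 124.528374
  t * PV_t at t = 4.0000: 154.023962
  t * PV_t at t = 5.0000: 178.599214
  t * PV_t at t = 6.0000: 198.811741
  t * PV_t at t = 7.0000: 4352.937724
Macaulay duration D = (sum_t t * PV_t) / P = 5146.632883 / 863.703500 = 5.958796


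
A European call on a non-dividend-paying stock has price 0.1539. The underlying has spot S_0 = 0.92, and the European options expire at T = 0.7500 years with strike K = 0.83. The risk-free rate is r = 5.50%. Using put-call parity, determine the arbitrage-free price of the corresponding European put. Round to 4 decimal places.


Put-call parity: C - P = S_0 * exp(-qT) - K * exp(-rT).
S_0 * exp(-qT) = 0.9200 * 1.00000000 = 0.92000000
K * exp(-rT) = 0.8300 * 0.95958920 = 0.79645904
P = C - S*exp(-qT) + K*exp(-rT)
P = 0.1539 - 0.92000000 + 0.79645904 = 0.0304

Answer: Put price = 0.0304


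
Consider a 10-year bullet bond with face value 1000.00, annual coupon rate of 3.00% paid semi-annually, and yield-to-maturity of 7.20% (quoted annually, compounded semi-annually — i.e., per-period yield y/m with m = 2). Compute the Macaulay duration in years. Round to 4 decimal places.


Coupon per period c = face * coupon_rate / m = 15.000000
Periods per year m = 2; per-period yield y/m = 0.036000
Number of cashflows N = 20
Cashflows (t years, CF_t, discount factor 1/(1+y/m)^(m*t), PV):
  t = 0.5000: CF_t = 15.000000, DF = 0.965251, PV = 14.478764
  t = 1.0000: CF_t = 15.000000, DF = 0.931709, PV = 13.975641
  t = 1.5000: CF_t = 15.000000, DF = 0.899333, PV = 13.490001
  t = 2.0000: CF_t = 15.000000, DF = 0.868082, PV = 13.021237
  t = 2.5000: CF_t = 15.000000, DF = 0.837917, PV = 12.568761
  t = 3.0000: CF_t = 15.000000, DF = 0.808801, PV = 12.132009
  t = 3.5000: CF_t = 15.000000, DF = 0.780696, PV = 11.710433
  t = 4.0000: CF_t = 15.000000, DF = 0.753567, PV = 11.303507
  t = 4.5000: CF_t = 15.000000, DF = 0.727381, PV = 10.910721
  t = 5.0000: CF_t = 15.000000, DF = 0.702106, PV = 10.531584
  t = 5.5000: CF_t = 15.000000, DF = 0.677708, PV = 10.165622
  t = 6.0000: CF_t = 15.000000, DF = 0.654158, PV = 9.812376
  t = 6.5000: CF_t = 15.000000, DF = 0.631427, PV = 9.471406
  t = 7.0000: CF_t = 15.000000, DF = 0.609486, PV = 9.142283
  t = 7.5000: CF_t = 15.000000, DF = 0.588307, PV = 8.824598
  t = 8.0000: CF_t = 15.000000, DF = 0.567863, PV = 8.517952
  t = 8.5000: CF_t = 15.000000, DF = 0.548131, PV = 8.221961
  t = 9.0000: CF_t = 15.000000, DF = 0.529084, PV = 7.936256
  t = 9.5000: CF_t = 15.000000, DF = 0.510699, PV = 7.660479
  t = 10.0000: CF_t = 1015.000000, DF = 0.492952, PV = 500.346578
Price P = sum_t PV_t = 704.222171
Macaulay numerator sum_t t * PV_t:
  t * PV_t at t = 0.5000: 7.239382
  t * PV_t at t = 1.0000: 13.975641
  t * PV_t at t = 1.5000: 20.235002
  t * PV_t at t = 2.0000: 26.042474
  t * PV_t at t = 2.5000: 31.421904
  t * PV_t at t = 3.0000: 36.396027
  t * PV_t at t = 3.5000: 40.986517
  t * PV_t at t = 4.0000: 45.214029
  t * PV_t at t = 4.5000: 49.098246
  t * PV_t at t = 5.0000: 52.657921
  t * PV_t at t = 5.5000: 55.910920
  t * PV_t at t = 6.0000: 58.874258
  t * PV_t at t = 6.5000: 61.564137
  t * PV_t at t = 7.0000: 63.995984
  t * PV_t at t = 7.5000: 66.184485
  t * PV_t at t = 8.0000: 68.143614
  t * PV_t at t = 8.5000: 69.886669
  t * PV_t at t = 9.0000: 71.426303
  t * PV_t at t = 9.5000: 72.774547
  t * PV_t at t = 10.0000: 5003.465782
Macaulay duration D = (sum_t t * PV_t) / P = 5915.493841 / 704.222171 = 8.400039

Answer: Macaulay duration = 8.4000 years


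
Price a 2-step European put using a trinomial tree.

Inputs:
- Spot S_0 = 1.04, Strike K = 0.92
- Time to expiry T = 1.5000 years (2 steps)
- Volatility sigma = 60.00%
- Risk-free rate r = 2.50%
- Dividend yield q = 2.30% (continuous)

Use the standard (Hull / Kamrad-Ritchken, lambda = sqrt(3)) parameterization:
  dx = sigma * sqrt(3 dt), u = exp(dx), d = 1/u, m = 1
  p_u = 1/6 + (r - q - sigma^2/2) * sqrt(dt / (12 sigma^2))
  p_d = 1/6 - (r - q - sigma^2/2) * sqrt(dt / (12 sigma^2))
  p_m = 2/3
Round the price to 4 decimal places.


dt = T/N = 0.750000; dx = sigma*sqrt(3*dt) = 0.900000
u = exp(dx) = 2.459603; d = 1/u = 0.406570
p_u = 0.092500, p_m = 0.666667, p_d = 0.240833
Discount per step: exp(-r*dt) = 0.981425
Stock lattice S(k, j) with j the centered position index:
  k=0: S(0,+0) = 1.0400
  k=1: S(1,-1) = 0.4228; S(1,+0) = 1.0400; S(1,+1) = 2.5580
  k=2: S(2,-2) = 0.1719; S(2,-1) = 0.4228; S(2,+0) = 1.0400; S(2,+1) = 2.5580; S(2,+2) = 6.2916
Terminal payoffs V(N, j) = max(K - S_T, 0):
  V(2,-2) = 0.748089; V(2,-1) = 0.497168; V(2,+0) = 0.000000; V(2,+1) = 0.000000; V(2,+2) = 0.000000
Backward induction: V(k, j) = exp(-r*dt) * [p_u * V(k+1, j+1) + p_m * V(k+1, j) + p_d * V(k+1, j-1)]
  V(1,-1) = exp(-r*dt) * [p_u*0.000000 + p_m*0.497168 + p_d*0.748089] = 0.502107
  V(1,+0) = exp(-r*dt) * [p_u*0.000000 + p_m*0.000000 + p_d*0.497168] = 0.117510
  V(1,+1) = exp(-r*dt) * [p_u*0.000000 + p_m*0.000000 + p_d*0.000000] = 0.000000
  V(0,+0) = exp(-r*dt) * [p_u*0.000000 + p_m*0.117510 + p_d*0.502107] = 0.195563

Answer: Price = V(0,0) = 0.1956
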